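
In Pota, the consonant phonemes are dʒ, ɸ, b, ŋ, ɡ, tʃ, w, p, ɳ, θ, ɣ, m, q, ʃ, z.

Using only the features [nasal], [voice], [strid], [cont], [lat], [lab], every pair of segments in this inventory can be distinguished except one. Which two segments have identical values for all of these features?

On the given features, /ŋ/ and /ɳ/ have an identical profile: [+nasal], [+voice], [-strident], [-continuant], [-lateral], [-labial]. No other two segments in the inventory coincide on all 6 features. (They do differ in [coronal] and [dorsal], which are not among the given features.)

ŋ, ɳ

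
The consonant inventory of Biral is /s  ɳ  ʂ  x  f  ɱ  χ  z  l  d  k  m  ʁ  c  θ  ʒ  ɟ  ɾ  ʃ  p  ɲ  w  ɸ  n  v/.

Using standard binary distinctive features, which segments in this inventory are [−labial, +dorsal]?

Checking each segment against [−labial], [+dorsal]: /x/ (voiceless velar fricative), /χ/ (voiceless uvular fricative), /k/ (voiceless velar stop), /ʁ/ (voiced uvular fricative), /c/ (voiceless palatal stop), /ɟ/ (voiced palatal stop), among others, satisfy every feature; every other segment in the inventory fails at least one.

x, χ, k, ʁ, c, ɟ, ɲ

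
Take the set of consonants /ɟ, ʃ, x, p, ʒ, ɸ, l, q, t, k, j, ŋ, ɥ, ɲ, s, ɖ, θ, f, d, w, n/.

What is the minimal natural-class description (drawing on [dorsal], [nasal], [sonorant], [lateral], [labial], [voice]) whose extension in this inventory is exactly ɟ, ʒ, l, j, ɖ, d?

/ɟ, ʒ, l, j, ɖ, d/ are all [+voice], [−nasal], [−labial], and no other segment in the inventory matches all three values. Dropping any one of them over-generates: [−nasal, −labial] alone would also admit /ʃ, x, q, t, …/; [+voice, −labial] alone would also admit /ŋ, ɲ, n/; [+voice, −nasal] alone would also admit /ɥ, w/. No other combination of two listed features picks out exactly this set either, so fewer than three features will not do.

[+voice, −nasal, −labial]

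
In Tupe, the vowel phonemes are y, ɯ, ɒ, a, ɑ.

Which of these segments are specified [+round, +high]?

The [+round] segments are /y, ɒ/.
Of those, [+high] leaves /y/.

y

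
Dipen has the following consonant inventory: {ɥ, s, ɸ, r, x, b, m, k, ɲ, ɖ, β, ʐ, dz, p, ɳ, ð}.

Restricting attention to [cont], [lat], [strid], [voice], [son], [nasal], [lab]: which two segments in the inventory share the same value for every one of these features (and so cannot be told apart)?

ɳ, ɲ

Both /ɳ/ and /ɲ/ are [−continuant], [−lateral], [−strident], [+voice], [+sonorant], [+nasal], [−labial]. Since the list omits [dorsal] — which does distinguish the retroflex nasal from the palatal nasal — this pair collapses; all other pairs remain distinct.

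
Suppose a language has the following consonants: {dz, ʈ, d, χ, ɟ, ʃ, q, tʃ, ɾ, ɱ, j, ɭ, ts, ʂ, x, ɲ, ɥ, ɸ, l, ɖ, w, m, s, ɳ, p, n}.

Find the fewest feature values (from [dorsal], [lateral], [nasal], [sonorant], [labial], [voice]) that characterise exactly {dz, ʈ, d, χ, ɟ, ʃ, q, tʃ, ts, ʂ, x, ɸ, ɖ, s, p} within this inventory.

[−sonorant]

The target set is precisely the extension of [−sonorant] in this inventory.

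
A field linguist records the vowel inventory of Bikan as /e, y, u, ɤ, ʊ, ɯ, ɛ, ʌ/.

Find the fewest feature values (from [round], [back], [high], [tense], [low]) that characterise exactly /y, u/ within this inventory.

Every target segment is [+round], [+tense]; each remaining inventory member fails at least one of these. Each conjunct is needed — [+tense] alone would also admit /e, ɤ, ɯ/; [+round] alone would also admit /ʊ/ — and no other single listed feature has exactly this extension, so two is the minimum.

[+round, +tense]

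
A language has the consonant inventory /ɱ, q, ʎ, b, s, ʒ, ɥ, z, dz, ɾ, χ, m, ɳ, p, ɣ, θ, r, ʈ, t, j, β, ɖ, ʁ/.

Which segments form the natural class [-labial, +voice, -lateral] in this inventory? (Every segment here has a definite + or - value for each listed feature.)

ʒ, z, dz, ɾ, ɳ, ɣ, r, j, ɖ, ʁ

First, the [-labial] segments are /q, ʎ, s, ʒ, z, dz, ɾ, χ, ɳ, ɣ, θ, r, ʈ, t, j, ɖ, ʁ/.
Of those, [+voice] gives /ʎ, ʒ, z, dz, ɾ, ɳ, ɣ, r, j, ɖ, ʁ/.
Then [-lateral] leaves /ʒ, z, dz, ɾ, ɳ, ɣ, r, j, ɖ, ʁ/.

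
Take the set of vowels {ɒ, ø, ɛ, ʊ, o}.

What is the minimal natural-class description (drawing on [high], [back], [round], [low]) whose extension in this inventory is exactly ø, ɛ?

[−back]

The target set is precisely the extension of [−back] in this inventory.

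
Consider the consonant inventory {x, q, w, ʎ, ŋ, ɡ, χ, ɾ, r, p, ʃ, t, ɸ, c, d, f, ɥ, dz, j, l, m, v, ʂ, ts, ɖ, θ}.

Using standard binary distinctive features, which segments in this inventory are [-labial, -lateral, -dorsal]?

ɾ, r, ʃ, t, d, dz, ʂ, ts, ɖ, θ

Eliminate segments failing any feature: /x, q, ŋ, ɡ, χ, c, j/ are [+dorsal]; /w, p, ɸ, f, ɥ, m, v/ are [+labial]; /ʎ, l/ are [+lateral]. The remaining /ɾ, r, ʃ, t, d, dz, ʂ, ts, ɖ, θ/ satisfy [-labial], [-lateral], [-dorsal].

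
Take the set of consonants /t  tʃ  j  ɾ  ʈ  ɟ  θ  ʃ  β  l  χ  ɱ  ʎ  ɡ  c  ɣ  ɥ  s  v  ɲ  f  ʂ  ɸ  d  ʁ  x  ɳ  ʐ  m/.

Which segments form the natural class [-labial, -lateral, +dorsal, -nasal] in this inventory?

Checking each segment against [-labial], [-lateral], [+dorsal], [-nasal]: /j/ (palatal glide), /ɟ/ (voiced palatal stop), /χ/ (voiceless uvular fricative), /ɡ/ (voiced velar stop), /c/ (voiceless palatal stop), /ɣ/ (voiced velar fricative), among others, satisfy every feature; every other segment in the inventory fails at least one.

j, ɟ, χ, ɡ, c, ɣ, ʁ, x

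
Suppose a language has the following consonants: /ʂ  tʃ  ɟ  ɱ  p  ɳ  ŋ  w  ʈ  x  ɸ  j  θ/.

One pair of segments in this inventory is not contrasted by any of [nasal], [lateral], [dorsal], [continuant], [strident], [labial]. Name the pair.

On the given features, /j/ and /x/ have an identical profile: [−nasal], [−lateral], [+dorsal], [+continuant], [−strident], [−labial]. No other two segments in the inventory coincide on all 6 features. (They do differ in [sonorant], [voice] and [back], which are not among the given features.)

j, x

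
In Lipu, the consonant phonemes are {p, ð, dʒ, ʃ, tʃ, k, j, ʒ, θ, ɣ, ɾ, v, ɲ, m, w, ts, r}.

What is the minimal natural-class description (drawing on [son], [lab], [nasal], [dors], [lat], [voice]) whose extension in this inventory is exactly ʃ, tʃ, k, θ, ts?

[-voice, -lab]

Every target segment is [-voice], [-labial]; each remaining inventory member fails at least one of these. Each conjunct is needed — [-labial] alone would also admit /ð, dʒ, j, ʒ, …/; [-voice] alone would also admit /p/ — and no other single listed feature has exactly this extension, so two is the minimum.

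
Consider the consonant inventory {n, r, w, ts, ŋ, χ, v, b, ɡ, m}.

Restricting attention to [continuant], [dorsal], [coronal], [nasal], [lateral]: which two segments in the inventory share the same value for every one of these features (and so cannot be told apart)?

χ, w

On the given features, /χ/ and /w/ have an identical profile: [+continuant], [+dorsal], [-coronal], [-nasal], [-lateral]. No other two segments in the inventory coincide on all 5 features. (They do differ in [sonorant], [voice], [labial], [round] and [high], which are not among the given features.)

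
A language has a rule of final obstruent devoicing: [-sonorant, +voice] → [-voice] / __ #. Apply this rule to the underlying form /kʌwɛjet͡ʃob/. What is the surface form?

The only segment in the rule's environment that also matches [-sonorant, +voice] is /b/. Applying [-voice] turns the voiced bilabial stop into /p/ (voiceless bilabial stop), giving [kʌwɛjet͡ʃop].

[kʌwɛjet͡ʃop]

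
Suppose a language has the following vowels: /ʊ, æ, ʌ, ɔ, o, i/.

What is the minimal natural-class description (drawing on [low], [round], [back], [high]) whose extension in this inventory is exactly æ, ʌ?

[-high, -round]

The class [-high], [-round] has exactly /æ, ʌ/ as its extension in this inventory. No smaller conjunction from the listed features achieves this: [-round] alone would also admit /i/; [-high] alone would also admit /ɔ, o/; and checking the remaining single features turns up none with this extension.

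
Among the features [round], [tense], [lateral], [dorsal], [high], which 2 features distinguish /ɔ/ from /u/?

[high], [tense]

/ɔ/ (mid back rounded lax vowel) and /u/ (high back rounded tense vowel) agree on [+round], [−lateral], [+dorsal]. They differ on [high] (/ɔ/ [−], /u/ [+]), [tense] (/ɔ/ [−], /u/ [+]).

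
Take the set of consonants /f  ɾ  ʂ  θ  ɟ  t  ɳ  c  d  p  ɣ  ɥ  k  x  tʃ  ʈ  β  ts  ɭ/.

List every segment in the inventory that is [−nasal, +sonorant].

Eliminate segments failing any feature: /f, ʂ, θ, ɟ, t, c, d, p, ɣ, k, x, tʃ, ʈ, β, ts/ are [−sonorant]; /ɳ/ is [+nasal]. The remaining /ɾ, ɥ, ɭ/ satisfy [−nasal], [+sonorant].

ɾ, ɥ, ɭ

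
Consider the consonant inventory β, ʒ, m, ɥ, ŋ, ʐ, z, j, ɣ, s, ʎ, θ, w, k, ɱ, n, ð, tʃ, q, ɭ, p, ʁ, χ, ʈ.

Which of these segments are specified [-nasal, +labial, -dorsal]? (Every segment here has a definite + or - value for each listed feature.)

Checking each segment against [-nasal], [+labial], [-dorsal]: /β/ (voiced bilabial fricative), /p/ (voiceless bilabial stop) satisfy every feature; every other segment in the inventory fails at least one.

β, p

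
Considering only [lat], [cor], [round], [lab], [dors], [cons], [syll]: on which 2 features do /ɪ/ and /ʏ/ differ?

/ɪ/ is the high front unrounded lax vowel and /ʏ/ is the high front rounded lax vowel. Both are [−lateral], [−coronal], [+dorsal], [−consonantal], [+syllabic]. /ɪ/ is [−labial] while /ʏ/ is [+labial]; /ɪ/ is [−round] while /ʏ/ is [+round], so the distinguishing features are [labial], [round].

[labial], [round]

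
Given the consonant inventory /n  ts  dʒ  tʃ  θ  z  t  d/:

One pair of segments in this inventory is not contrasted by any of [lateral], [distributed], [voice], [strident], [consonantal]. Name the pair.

Both /n/ and /d/ are [−lateral], [−distributed], [+voice], [−strident], [+consonantal]. Since the list omits [sonorant] and [nasal] — which do distinguish the alveolar nasal from the voiced alveolar stop — this pair collapses; all other pairs remain distinct.

n, d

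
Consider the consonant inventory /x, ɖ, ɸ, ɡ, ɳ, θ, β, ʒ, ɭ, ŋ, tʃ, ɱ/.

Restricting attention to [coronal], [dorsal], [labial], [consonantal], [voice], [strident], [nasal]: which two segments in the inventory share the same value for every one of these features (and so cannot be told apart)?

On the given features, /ɭ/ and /ɖ/ have an identical profile: [+coronal], [−dorsal], [−labial], [+consonantal], [+voice], [−strident], [−nasal]. No other two segments in the inventory coincide on all 7 features. (They do differ in [sonorant] and [lateral], which are not among the given features.)

ɭ, ɖ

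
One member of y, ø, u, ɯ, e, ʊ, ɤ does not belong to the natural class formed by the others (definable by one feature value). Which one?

ʊ

/ø, ɯ, y, e, u, ɤ/ are all [+tense], but /ʊ/ (high back rounded lax vowel) is [−tense]. No other single segment can be removed to leave a set sharing one feature value that the removed segment lacks, so /ʊ/ is the odd one out.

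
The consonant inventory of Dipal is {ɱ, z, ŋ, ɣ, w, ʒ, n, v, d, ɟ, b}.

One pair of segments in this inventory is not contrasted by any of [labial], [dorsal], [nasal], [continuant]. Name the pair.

ʒ, z

Both /ʒ/ and /z/ are [−labial], [−dorsal], [−nasal], [+continuant]. Since the list omits [anterior] and [distributed] — which do distinguish the voiced postalveolar fricative from the voiced alveolar fricative — this pair collapses; all other pairs remain distinct.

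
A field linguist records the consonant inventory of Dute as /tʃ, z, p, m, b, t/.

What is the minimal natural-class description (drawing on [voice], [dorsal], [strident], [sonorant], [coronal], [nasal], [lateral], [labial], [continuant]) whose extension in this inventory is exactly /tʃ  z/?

[+strident]

/tʃ, z/ are exactly the [+strident] segments in the inventory, so a single feature suffices.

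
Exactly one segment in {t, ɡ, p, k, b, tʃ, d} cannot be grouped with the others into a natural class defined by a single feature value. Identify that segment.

/d, t, ɡ, p, k, b/ are all [−delayed release], but /tʃ/ (voiceless postalveolar affricate) is [+delayed release]. No other single segment can be removed to leave a set sharing one feature value that the removed segment lacks, so /tʃ/ is the odd one out.

tʃ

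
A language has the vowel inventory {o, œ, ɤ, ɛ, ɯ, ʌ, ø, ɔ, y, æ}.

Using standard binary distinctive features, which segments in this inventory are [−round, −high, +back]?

ɤ, ʌ

Checking each segment against [−round], [−high], [+back]: /ɤ/ (mid back unrounded tense vowel), /ʌ/ (mid back unrounded lax vowel) satisfy every feature; every other segment in the inventory fails at least one.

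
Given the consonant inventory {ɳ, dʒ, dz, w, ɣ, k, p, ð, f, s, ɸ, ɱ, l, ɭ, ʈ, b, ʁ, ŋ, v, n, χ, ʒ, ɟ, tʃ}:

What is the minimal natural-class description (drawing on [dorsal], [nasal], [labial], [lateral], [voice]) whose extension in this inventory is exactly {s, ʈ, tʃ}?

[−voice, −labial, −dorsal]

/s, ʈ, tʃ/ are all [−voice], [−labial], [−dorsal], and no other segment in the inventory matches all three values. Dropping any one of them over-generates: [−labial, −dorsal] alone would also admit /ɳ, dʒ, dz, ð, …/; [−voice, −dorsal] alone would also admit /p, f, ɸ/; [−voice, −labial] alone would also admit /k, χ/. No other combination of two listed features picks out exactly this set either, so fewer than three features will not do.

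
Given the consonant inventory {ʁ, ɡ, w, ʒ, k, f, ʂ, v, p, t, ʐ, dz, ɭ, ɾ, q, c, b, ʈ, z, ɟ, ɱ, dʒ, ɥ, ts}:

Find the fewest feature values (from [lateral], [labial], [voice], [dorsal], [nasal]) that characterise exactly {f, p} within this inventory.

/f, p/ are all [-voice], [+labial], and no other segment in the inventory matches both values. Dropping any one of them over-generates: [+labial] alone would also admit /w, v, b, ɱ, …/; [-voice] alone would also admit /k, ʂ, t, q, …/. No other single listed feature picks out exactly this set either, so fewer than two features will not do.

[-voice, +labial]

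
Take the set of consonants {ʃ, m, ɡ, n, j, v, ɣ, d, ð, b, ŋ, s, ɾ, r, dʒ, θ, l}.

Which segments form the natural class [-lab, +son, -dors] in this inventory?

Checking each segment against [-labial], [+sonorant], [-dorsal]: /n/ (alveolar nasal), /ɾ/ (alveolar tap), /r/ (alveolar trill), /l/ (alveolar lateral approximant) satisfy every feature; every other segment in the inventory fails at least one.

n, ɾ, r, l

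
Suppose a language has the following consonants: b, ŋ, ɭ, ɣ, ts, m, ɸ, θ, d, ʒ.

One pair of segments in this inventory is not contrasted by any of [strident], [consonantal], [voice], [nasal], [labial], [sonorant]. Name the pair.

/ɣ/ (voiced velar fricative) and /d/ (voiced alveolar stop) are both [−strident], [+consonantal], [+voice], [−nasal], [−labial], [−sonorant], so none of the listed features separates them. (They do differ in [continuant], [coronal] and [dorsal], which are not among the given features.) Every other pair in the inventory differs on at least one listed feature.

ɣ, d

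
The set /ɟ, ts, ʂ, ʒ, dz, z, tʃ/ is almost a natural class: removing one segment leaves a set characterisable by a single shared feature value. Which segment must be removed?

[strident] (equivalently [dorsal]) groups all but one: /z, ʒ, ts, ʂ, tʃ, dz/ share [+strident] while /ɟ/ (voiced palatal stop) alone is [−strident]. Removing any other segment would not leave a single-feature class that excludes it.

ɟ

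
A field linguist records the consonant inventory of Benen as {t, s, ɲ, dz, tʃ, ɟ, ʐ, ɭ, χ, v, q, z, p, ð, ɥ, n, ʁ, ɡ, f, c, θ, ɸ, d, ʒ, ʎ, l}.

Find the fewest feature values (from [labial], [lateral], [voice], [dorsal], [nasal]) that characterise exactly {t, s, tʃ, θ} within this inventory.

Every target segment is [−voice], [−labial], [−dorsal]; each remaining inventory member fails at least one of these. Each conjunct is needed — [−labial, −dorsal] alone would also admit /dz, ʐ, ɭ, z, …/; [−voice, −dorsal] alone would also admit /p, f, ɸ/; [−voice, −labial] alone would also admit /χ, q, c/ — and no other combination of two listed features has exactly this extension, so three is the minimum.

[−voice, −labial, −dorsal]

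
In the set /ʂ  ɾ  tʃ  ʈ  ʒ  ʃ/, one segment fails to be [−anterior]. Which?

ɾ

/ɾ/ is the alveolar tap, which is [+anterior]; the rest — /ʒ, ʃ, ʈ, tʃ, ʂ/ — are [−anterior].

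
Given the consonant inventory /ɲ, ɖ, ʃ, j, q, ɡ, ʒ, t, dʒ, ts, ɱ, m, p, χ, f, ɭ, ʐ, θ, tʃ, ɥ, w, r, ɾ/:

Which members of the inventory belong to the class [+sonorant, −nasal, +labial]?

ɥ, w

Checking each segment against [+sonorant], [−nasal], [+labial]: /ɥ/ (labial-palatal glide), /w/ (labial-velar glide) satisfy every feature; every other segment in the inventory fails at least one.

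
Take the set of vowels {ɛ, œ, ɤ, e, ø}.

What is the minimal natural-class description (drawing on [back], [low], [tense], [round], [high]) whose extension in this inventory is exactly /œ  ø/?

Every target segment is [+round] and no other inventory member is, so one feature is enough.

[+round]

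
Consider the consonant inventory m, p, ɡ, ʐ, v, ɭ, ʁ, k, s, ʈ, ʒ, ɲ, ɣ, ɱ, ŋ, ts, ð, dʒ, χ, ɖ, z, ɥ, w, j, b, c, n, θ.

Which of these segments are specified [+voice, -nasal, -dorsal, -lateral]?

ʐ, v, ʒ, ð, dʒ, ɖ, z, b

Eliminate segments failing any feature: /m, ɲ, ɱ, ŋ, n/ are [+nasal]; /p, k, s, ʈ, ts, χ, c, θ/ are [-voice]; /ɡ, ʁ, ɣ, ɥ, w, j/ are [+dorsal]; /ɭ/ is [+lateral]. The remaining /ʐ, v, ʒ, ð, dʒ, ɖ, z, b/ satisfy [+voice], [-nasal], [-dorsal], [-lateral].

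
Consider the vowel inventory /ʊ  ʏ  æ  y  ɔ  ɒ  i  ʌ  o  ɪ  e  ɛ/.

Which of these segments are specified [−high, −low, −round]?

Among the inventory, the [−high] segments are /æ, ɔ, ɒ, ʌ, o, e, ɛ/.
Of those, [−low] gives /ɔ, ʌ, o, e, ɛ/.
Among these, [−round] leaves /ʌ, e, ɛ/.

ʌ, e, ɛ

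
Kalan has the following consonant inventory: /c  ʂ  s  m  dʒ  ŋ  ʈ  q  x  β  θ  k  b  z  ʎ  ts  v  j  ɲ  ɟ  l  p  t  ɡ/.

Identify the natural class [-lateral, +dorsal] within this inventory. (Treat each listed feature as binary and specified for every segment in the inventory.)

c, ŋ, q, x, k, j, ɲ, ɟ, ɡ

Checking each segment against [-lateral], [+dorsal]: /c/ (voiceless palatal stop), /ŋ/ (velar nasal), /q/ (voiceless uvular stop), /x/ (voiceless velar fricative), /k/ (voiceless velar stop), /j/ (palatal glide), among others, satisfy every feature; every other segment in the inventory fails at least one.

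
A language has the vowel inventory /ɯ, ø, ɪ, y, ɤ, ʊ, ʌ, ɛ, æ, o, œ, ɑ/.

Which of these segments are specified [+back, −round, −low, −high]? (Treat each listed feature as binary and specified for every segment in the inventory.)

ɤ, ʌ

The [+back] segments are /ɯ, ɤ, ʊ, ʌ, o, ɑ/.
Of those, [−round] gives /ɯ, ɤ, ʌ, ɑ/.
Then [−low] gives /ɯ, ɤ, ʌ/.
Among these, [−high] leaves /ɤ, ʌ/.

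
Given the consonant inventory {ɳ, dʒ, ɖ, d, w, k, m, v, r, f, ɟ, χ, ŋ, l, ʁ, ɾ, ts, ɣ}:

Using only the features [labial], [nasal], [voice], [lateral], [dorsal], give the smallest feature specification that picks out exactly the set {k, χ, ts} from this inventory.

The class [−voice], [−labial] has exactly /k, χ, ts/ as its extension in this inventory. No smaller conjunction from the listed features achieves this: [−labial] alone would also admit /ɳ, dʒ, ɖ, d, …/; [−voice] alone would also admit /f/; and checking the remaining single features turns up none with this extension.

[−voice, −labial]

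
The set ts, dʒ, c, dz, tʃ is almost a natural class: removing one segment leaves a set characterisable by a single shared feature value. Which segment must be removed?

c

/ts, dz, dʒ, tʃ/ are all [+delayed release], but /c/ (voiceless palatal stop) is [−delayed release]. No other single segment can be removed to leave a set sharing one feature value that the removed segment lacks, so /c/ is the odd one out.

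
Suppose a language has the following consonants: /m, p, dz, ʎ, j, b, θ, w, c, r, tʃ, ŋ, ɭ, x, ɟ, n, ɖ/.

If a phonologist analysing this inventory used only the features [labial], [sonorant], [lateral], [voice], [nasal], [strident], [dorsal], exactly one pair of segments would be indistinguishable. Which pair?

On the given features, /c/ and /x/ have an identical profile: [−labial], [−sonorant], [−lateral], [−voice], [−nasal], [−strident], [+dorsal]. No other two segments in the inventory coincide on all 7 features. (They do differ in [continuant] and [back], which are not among the given features.)

c, x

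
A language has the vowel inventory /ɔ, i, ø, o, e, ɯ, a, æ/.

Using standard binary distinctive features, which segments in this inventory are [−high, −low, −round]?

e

Checking each segment against [−high], [−low], [−round]: /e/ (mid front unrounded tense vowel) satisfies every feature; every other segment in the inventory fails at least one.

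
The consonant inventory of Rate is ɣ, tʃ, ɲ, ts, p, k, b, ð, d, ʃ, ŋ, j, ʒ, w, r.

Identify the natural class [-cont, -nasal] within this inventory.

tʃ, ts, p, k, b, d

The [-continuant] segments are /tʃ, ɲ, ts, p, k, b, d, ŋ/.
Then [-nasal] leaves /tʃ, ts, p, k, b, d/.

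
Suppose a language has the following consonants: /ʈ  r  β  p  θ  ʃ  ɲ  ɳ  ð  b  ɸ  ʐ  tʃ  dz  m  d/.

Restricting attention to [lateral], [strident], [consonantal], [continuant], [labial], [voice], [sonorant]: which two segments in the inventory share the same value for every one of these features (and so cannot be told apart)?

/ɳ/ (retroflex nasal) and /ɲ/ (palatal nasal) are both [−lateral], [−strident], [+consonantal], [−continuant], [−labial], [+voice], [+sonorant], so none of the listed features separates them. (They do differ in [dorsal], which is not among the given features.) Every other pair in the inventory differs on at least one listed feature.

ɳ, ɲ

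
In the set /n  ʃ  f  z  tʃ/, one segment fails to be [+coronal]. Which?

Every segment except /f/ is [+coronal]. /f/ (voiceless labiodental fricative) is [-coronal], so it is the exception.

f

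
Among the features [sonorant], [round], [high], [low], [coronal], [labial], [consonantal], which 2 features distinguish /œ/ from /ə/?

[labial], [round]

/œ/ (mid front rounded lax vowel) and /ə/ (mid central vowel (schwa)) agree on [+sonorant], [-high], [-low], [-coronal], [-consonantal]. They differ on [labial] (/œ/ [+], /ə/ [-]), [round] (/œ/ [+], /ə/ [-]).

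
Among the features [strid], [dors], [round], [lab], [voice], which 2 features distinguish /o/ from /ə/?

/o/ (mid back rounded tense vowel) and /ə/ (mid central vowel (schwa)) agree on [-strident], [+dorsal], [+voice]. They differ on [labial] (/o/ [+], /ə/ [-]), [round] (/o/ [+], /ə/ [-]).

[labial], [round]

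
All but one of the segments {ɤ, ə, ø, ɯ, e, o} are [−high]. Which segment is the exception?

/ɯ/ is the high back unrounded vowel, which is [+high]; the rest — /ø, ə, e, o, ɤ/ — are [−high].

ɯ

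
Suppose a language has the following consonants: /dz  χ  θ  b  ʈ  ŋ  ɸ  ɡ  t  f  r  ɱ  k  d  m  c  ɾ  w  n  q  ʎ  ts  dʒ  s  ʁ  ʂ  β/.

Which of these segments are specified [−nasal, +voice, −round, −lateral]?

dz, b, ɡ, r, d, ɾ, dʒ, ʁ, β

Eliminate segments failing any feature: /χ, θ, ʈ, ɸ, t, f, k, c, q, ts, s, ʂ/ are [−voice]; /ŋ, ɱ, m, n/ are [+nasal]; /w/ is [+round]; /ʎ/ is [+lateral]. The remaining /dz, b, ɡ, r, d, ɾ, dʒ, ʁ, β/ satisfy [−nasal], [+voice], [−round], [−lateral].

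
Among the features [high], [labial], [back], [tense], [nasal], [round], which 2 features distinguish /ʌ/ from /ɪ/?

[high], [back]

/ʌ/ (mid back unrounded lax vowel) and /ɪ/ (high front unrounded lax vowel) agree on [−labial], [−tense], [−nasal], [−round]. They differ on [high] (/ʌ/ [−], /ɪ/ [+]), [back] (/ʌ/ [+], /ɪ/ [−]).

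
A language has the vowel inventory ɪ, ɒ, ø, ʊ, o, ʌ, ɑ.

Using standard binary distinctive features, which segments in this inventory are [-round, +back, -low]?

ʌ

First, the [-round] segments are /ɪ, ʌ, ɑ/.
Of those, [+back] gives /ʌ, ɑ/.
Then [-low] leaves /ʌ/.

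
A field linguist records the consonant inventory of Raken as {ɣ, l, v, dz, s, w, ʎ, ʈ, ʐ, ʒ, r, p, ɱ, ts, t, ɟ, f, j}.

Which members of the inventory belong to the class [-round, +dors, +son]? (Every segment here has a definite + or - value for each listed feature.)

Checking each segment against [-round], [+dorsal], [+sonorant]: /ʎ/ (palatal lateral approximant), /j/ (palatal glide) satisfy every feature; every other segment in the inventory fails at least one.

ʎ, j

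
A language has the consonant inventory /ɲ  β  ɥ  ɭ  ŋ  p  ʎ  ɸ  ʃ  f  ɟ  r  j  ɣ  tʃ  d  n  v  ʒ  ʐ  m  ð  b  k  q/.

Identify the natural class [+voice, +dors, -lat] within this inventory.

Checking each segment against [+voice], [+dorsal], [-lateral]: /ɲ/ (palatal nasal), /ɥ/ (labial-palatal glide), /ŋ/ (velar nasal), /ɟ/ (voiced palatal stop), /j/ (palatal glide), /ɣ/ (voiced velar fricative) satisfy every feature; every other segment in the inventory fails at least one.

ɲ, ɥ, ŋ, ɟ, j, ɣ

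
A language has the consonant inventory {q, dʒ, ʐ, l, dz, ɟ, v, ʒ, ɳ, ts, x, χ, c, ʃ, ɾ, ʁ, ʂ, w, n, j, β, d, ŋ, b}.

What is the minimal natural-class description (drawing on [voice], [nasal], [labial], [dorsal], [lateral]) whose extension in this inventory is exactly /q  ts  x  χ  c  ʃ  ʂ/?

[−voice]

Every target segment is [−voice] and no other inventory member is, so one feature is enough.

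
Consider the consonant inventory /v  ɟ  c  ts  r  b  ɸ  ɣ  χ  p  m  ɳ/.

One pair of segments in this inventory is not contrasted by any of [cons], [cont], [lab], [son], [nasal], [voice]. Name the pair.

c, ts

On the given features, /c/ and /ts/ have an identical profile: [+consonantal], [-continuant], [-labial], [-sonorant], [-nasal], [-voice]. No other two segments in the inventory coincide on all 6 features. (They do differ in [strident], [delayed release] and [dorsal], which are not among the given features.)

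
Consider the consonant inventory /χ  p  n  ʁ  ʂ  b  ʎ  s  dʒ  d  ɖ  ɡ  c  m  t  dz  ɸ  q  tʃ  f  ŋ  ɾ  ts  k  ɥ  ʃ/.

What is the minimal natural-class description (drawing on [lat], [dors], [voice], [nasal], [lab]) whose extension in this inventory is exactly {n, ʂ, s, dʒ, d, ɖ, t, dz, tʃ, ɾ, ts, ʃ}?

/n, ʂ, s, dʒ, d, ɖ, t, dz, tʃ, ɾ, ts, ʃ/ are all [-labial], [-dorsal], and no other segment in the inventory matches both values. Dropping any one of them over-generates: [-dorsal] alone would also admit /p, b, m, ɸ, …/; [-labial] alone would also admit /χ, ʁ, ʎ, ɡ, …/. No other single listed feature picks out exactly this set either, so fewer than two features will not do.

[-lab, -dors]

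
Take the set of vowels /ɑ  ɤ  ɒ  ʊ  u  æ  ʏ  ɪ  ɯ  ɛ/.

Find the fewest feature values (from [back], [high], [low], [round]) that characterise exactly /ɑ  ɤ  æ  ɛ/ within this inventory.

Every target segment is [-high], [-round]; each remaining inventory member fails at least one of these. Each conjunct is needed — [-round] alone would also admit /ɪ, ɯ/; [-high] alone would also admit /ɒ/ — and no other single listed feature has exactly this extension, so two is the minimum.

[-high, -round]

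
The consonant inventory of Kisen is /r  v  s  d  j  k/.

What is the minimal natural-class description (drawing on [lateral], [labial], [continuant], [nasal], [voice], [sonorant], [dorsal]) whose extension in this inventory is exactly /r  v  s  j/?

[+continuant]

/r, v, s, j/ are exactly the [+continuant] segments in the inventory, so a single feature suffices.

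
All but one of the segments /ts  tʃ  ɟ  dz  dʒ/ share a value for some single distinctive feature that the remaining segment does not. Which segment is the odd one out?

/dz, ts, dʒ, tʃ/ are all [+delayed release], but /ɟ/ (voiced palatal stop) is [-delayed release]. No other single segment can be removed to leave a set sharing one feature value that the removed segment lacks, so /ɟ/ is the odd one out.

ɟ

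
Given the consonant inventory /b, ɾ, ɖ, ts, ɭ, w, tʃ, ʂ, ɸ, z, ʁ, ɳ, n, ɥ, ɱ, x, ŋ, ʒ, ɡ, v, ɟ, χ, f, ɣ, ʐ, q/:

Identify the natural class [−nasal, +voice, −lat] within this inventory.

b, ɾ, ɖ, w, z, ʁ, ɥ, ʒ, ɡ, v, ɟ, ɣ, ʐ

First, the [−nasal] segments are /b, ɾ, ɖ, ts, ɭ, w, tʃ, ʂ, ɸ, z, ʁ, ɥ, x, ʒ, ɡ, v, ɟ, χ, f, ɣ, ʐ, q/.
Of those, [+voice] gives /b, ɾ, ɖ, ɭ, w, z, ʁ, ɥ, ʒ, ɡ, v, ɟ, ɣ, ʐ/.
Among these, [−lateral] leaves /b, ɾ, ɖ, w, z, ʁ, ɥ, ʒ, ɡ, v, ɟ, ɣ, ʐ/.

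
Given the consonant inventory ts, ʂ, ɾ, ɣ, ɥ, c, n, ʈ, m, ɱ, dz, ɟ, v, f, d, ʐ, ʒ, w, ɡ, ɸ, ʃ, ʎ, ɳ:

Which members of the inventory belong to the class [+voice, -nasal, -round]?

Checking each segment against [+voice], [-nasal], [-round]: /ɾ/ (alveolar tap), /ɣ/ (voiced velar fricative), /dz/ (voiced alveolar affricate), /ɟ/ (voiced palatal stop), /v/ (voiced labiodental fricative), /d/ (voiced alveolar stop), among others, satisfy every feature; every other segment in the inventory fails at least one.

ɾ, ɣ, dz, ɟ, v, d, ʐ, ʒ, ɡ, ʎ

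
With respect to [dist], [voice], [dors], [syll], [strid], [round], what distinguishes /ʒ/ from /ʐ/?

The two segments share [+voice], [−dorsal], [−syllabic], [+strident], [−round]. The only feature from the list on which they differ: /ʒ/ is [+distributed] while /ʐ/ is [−distributed].

[distributed]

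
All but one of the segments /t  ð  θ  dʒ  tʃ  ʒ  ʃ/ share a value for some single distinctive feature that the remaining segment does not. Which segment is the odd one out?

/ʃ, tʃ, ʒ, θ, dʒ, ð/ are all [+distributed], but /t/ (voiceless alveolar stop) is [−distributed]. No other single segment can be removed to leave a set sharing one feature value that the removed segment lacks, so /t/ is the odd one out.

t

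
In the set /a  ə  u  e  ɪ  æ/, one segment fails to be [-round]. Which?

u

Every segment except /u/ is [-round]. /u/ (high back rounded tense vowel) is [+round], so it is the exception.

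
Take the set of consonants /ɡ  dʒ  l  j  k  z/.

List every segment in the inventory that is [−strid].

ɡ, l, j, k

The [−strident] segments here are /ɡ, l, j, k/; the remaining /dʒ, z/ are [+strident].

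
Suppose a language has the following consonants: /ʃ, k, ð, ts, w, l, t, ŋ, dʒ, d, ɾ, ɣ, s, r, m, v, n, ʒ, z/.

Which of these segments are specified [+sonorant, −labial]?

l, ŋ, ɾ, r, n

Checking each segment against [+sonorant], [−labial]: /l/ (alveolar lateral approximant), /ŋ/ (velar nasal), /ɾ/ (alveolar tap), /r/ (alveolar trill), /n/ (alveolar nasal) satisfy every feature; every other segment in the inventory fails at least one.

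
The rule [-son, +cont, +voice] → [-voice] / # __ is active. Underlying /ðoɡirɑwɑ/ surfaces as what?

[θoɡirɑwɑ]

Only the initial segment /ð/ is both word-initial and matches the structural description. It is a voiced dental fricative, so [-son, +cont, +voice] holds; changing it to [-voice] with all other features held fixed yields /θ/ (voiceless dental fricative). No other segment meets both the structural description and the environment, so the output is [θoɡirɑwɑ].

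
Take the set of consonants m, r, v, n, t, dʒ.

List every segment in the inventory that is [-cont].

m, n, t, dʒ

The [-continuant] segments here are /m, n, t, dʒ/; the remaining /r, v/ are [+continuant].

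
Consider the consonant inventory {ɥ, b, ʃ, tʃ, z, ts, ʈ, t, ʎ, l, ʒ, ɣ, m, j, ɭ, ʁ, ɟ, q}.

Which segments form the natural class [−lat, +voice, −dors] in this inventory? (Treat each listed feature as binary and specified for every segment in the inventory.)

First, the [−lateral] segments are /ɥ, b, ʃ, tʃ, z, ts, ʈ, t, ʒ, ɣ, m, j, ʁ, ɟ, q/.
Of those, [+voice] gives /ɥ, b, z, ʒ, ɣ, m, j, ʁ, ɟ/.
Then [−dorsal] leaves /b, z, ʒ, m/.

b, z, ʒ, m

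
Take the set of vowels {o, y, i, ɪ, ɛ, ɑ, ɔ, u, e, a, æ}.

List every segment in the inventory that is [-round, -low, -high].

ɛ, e

Among the inventory, the [-round] segments are /i, ɪ, ɛ, ɑ, e, a, æ/.
Intersecting with [-low] gives /i, ɪ, ɛ, e/.
Within that set, [-high] leaves /ɛ, e/.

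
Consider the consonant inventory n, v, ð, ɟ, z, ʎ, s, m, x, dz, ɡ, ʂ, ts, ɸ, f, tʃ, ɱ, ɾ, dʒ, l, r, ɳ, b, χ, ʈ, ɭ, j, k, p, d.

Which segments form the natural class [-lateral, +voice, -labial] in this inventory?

n, ð, ɟ, z, dz, ɡ, ɾ, dʒ, r, ɳ, j, d

First, the [-lateral] segments are /n, v, ð, ɟ, z, s, m, x, dz, ɡ, ʂ, ts, ɸ, f, tʃ, ɱ, ɾ, dʒ, r, ɳ, b, χ, ʈ, j, k, p, d/.
Of those, [+voice] gives /n, v, ð, ɟ, z, m, dz, ɡ, ɱ, ɾ, dʒ, r, ɳ, b, j, d/.
Of those, [-labial] leaves /n, ð, ɟ, z, dz, ɡ, ɾ, dʒ, r, ɳ, j, d/.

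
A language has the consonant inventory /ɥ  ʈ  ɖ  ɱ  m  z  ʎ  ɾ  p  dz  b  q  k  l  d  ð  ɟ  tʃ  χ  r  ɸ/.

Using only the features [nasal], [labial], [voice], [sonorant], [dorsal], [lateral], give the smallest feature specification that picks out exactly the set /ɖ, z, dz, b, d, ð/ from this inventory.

[−sonorant, +voice, −dorsal]

The class [−sonorant], [+voice], [−dorsal] has exactly /ɖ, z, dz, b, d, ð/ as its extension in this inventory. No smaller conjunction from the listed features achieves this: [+voice, −dorsal] alone would also admit /ɱ, m, ɾ, l, …/; [−sonorant, −dorsal] alone would also admit /ʈ, p, tʃ, ɸ/; [−sonorant, +voice] alone would also admit /ɟ/; and checking the remaining two-feature bundles turns up none with this extension.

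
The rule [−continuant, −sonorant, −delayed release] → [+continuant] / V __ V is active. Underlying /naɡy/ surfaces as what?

The only segment in the rule's environment that also matches [−continuant, −sonorant, −delayed release] is /ɡ/. Applying [+continuant] turns the voiced velar stop into /ɣ/ (voiced velar fricative), giving [naɣy].

[naɣy]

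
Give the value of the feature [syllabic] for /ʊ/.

As the high back rounded lax vowel, /ʊ/ is [+syllabic].

[+syllabic]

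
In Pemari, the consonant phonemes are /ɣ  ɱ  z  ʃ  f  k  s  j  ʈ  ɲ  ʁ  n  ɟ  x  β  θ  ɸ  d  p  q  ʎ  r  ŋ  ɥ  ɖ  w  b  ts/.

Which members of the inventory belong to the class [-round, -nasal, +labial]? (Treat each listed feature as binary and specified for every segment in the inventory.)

f, β, ɸ, p, b

The [-round] segments are /ɣ, ɱ, z, ʃ, f, k, s, j, ʈ, ɲ, ʁ, n, ɟ, x, β, θ, ɸ, d, p, q, ʎ, r, ŋ, ɖ, b, ts/.
Intersecting with [-nasal] gives /ɣ, z, ʃ, f, k, s, j, ʈ, ʁ, ɟ, x, β, θ, ɸ, d, p, q, ʎ, r, ɖ, b, ts/.
Within that set, [+labial] leaves /f, β, ɸ, p, b/.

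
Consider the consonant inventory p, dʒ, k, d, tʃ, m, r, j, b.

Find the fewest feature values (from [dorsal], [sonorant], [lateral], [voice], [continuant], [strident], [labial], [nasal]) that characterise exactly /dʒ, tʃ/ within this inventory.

[+strident]

Every target segment is [+strident] and no other inventory member is, so one feature is enough.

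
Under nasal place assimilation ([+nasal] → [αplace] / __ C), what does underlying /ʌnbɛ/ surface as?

[ʌmbɛ]

/n/ sits before the [+labial] consonant /b/, so it takes on [+labial] and surfaces as /m/. The rest of the form is unaffected: [ʌmbɛ].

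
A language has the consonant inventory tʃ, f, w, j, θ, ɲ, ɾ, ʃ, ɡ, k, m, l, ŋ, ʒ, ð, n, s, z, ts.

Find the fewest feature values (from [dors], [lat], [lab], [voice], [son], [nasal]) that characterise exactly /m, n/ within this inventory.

/m, n/ are all [+nasal], [−dorsal], and no other segment in the inventory matches both values. Dropping any one of them over-generates: [−dorsal] alone would also admit /tʃ, f, θ, ɾ, …/; [+nasal] alone would also admit /ɲ, ŋ/. No other single listed feature picks out exactly this set either, so fewer than two features will not do.

[+nasal, −dors]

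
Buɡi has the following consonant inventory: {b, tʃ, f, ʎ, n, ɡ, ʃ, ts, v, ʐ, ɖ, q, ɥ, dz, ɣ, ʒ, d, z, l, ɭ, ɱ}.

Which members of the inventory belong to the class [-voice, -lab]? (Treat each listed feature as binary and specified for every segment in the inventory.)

First, the [-voice] segments are /tʃ, f, ʃ, ts, q/.
Of those, [-labial] leaves /tʃ, ʃ, ts, q/.

tʃ, ʃ, ts, q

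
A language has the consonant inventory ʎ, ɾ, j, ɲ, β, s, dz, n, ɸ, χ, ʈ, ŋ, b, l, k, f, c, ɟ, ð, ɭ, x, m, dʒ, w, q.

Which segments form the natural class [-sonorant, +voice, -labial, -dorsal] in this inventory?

Eliminate segments failing any feature: /ʎ, ɾ, j, ɲ, n, ŋ, l, ɭ, m, w/ are [+sonorant]; /β, b/ are [+labial]; /s, ɸ, χ, ʈ, k, f, c, x, q/ are [-voice]; /ɟ/ is [+dorsal]. The remaining /dz, ð, dʒ/ satisfy [-sonorant], [+voice], [-labial], [-dorsal].

dz, ð, dʒ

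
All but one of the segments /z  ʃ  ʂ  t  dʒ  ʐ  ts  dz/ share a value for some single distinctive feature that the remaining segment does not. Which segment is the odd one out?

t

[strident] groups all but one: /ʂ, dz, ts, ʃ, z, ʐ, dʒ/ share [+strident] while /t/ (voiceless alveolar stop) alone is [-strident]. Removing any other segment would not leave a single-feature class that excludes it.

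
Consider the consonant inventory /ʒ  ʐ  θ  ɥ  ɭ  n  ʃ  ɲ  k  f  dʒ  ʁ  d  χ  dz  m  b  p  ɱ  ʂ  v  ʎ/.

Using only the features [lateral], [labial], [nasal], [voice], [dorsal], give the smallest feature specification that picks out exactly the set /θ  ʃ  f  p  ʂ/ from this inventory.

Every target segment is [−voice], [−dorsal]; each remaining inventory member fails at least one of these. Each conjunct is needed — [−dorsal] alone would also admit /ʒ, ʐ, ɭ, n, …/; [−voice] alone would also admit /k, χ/ — and no other single listed feature has exactly this extension, so two is the minimum.

[−voice, −dorsal]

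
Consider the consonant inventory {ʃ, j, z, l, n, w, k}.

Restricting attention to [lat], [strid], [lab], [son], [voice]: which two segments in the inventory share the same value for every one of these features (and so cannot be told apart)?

Both /j/ and /n/ are [−lateral], [−strident], [−labial], [+sonorant], [+voice]. Since the list omits [nasal], [continuant] and [dorsal] — which do distinguish the palatal glide from the alveolar nasal — this pair collapses; all other pairs remain distinct.

j, n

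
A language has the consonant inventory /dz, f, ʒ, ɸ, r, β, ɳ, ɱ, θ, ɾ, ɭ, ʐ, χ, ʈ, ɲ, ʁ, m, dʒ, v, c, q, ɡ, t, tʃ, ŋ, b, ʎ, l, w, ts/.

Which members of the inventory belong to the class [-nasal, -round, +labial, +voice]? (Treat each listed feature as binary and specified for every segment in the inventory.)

β, v, b

Checking each segment against [-nasal], [-round], [+labial], [+voice]: /β/ (voiced bilabial fricative), /v/ (voiced labiodental fricative), /b/ (voiced bilabial stop) satisfy every feature; every other segment in the inventory fails at least one.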